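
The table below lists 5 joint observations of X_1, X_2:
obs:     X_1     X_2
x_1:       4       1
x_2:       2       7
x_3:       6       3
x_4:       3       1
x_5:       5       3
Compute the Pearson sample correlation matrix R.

Step 1 — column means:
  mean(X_1) = (4 + 2 + 6 + 3 + 5) / 5 = 20/5 = 4
  mean(X_2) = (1 + 7 + 3 + 1 + 3) / 5 = 15/5 = 3

Step 2 — sample variances and covariances s[i,j] = (1/(n-1)) · Σ_k (x_{k,i} - mean_i) · (x_{k,j} - mean_j), with n-1 = 4:
  s[X_1,X_1] = ((0)·(0) + (-2)·(-2) + (2)·(2) + (-1)·(-1) + (1)·(1)) / 4 = 10/4 = 2.5
  s[X_1,X_2] = ((0)·(-2) + (-2)·(4) + (2)·(0) + (-1)·(-2) + (1)·(0)) / 4 = -6/4 = -1.5
  s[X_2,X_2] = ((-2)·(-2) + (4)·(4) + (0)·(0) + (-2)·(-2) + (0)·(0)) / 4 = 24/4 = 6
  Sample standard deviations s_i = √(s[i,i]):
  s(X_1) = √(2.5) = 1.5811
  s(X_2) = √(6) = 2.4495

Step 3 — r_{ij} = s_{ij} / (s_i · s_j):
  r[X_1,X_1] = 1 (diagonal).
  r[X_1,X_2] = -1.5 / (1.5811 · 2.4495) = -1.5 / 3.873 = -0.3873
  r[X_2,X_2] = 1 (diagonal).

R is symmetric with unit diagonal. Assembling:

R = [[1, -0.3873],
 [-0.3873, 1]]


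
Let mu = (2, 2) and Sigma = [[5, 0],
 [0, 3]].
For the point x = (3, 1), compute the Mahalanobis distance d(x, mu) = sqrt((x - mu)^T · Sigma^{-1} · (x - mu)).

Step 1 — centre the observation: (x - mu) = (1, -1).

Step 2 — invert Sigma. det(Sigma) = 5·3 - (0)² = 15.
  Sigma^{-1} = (1/det) · [[d, -b], [-b, a]] = [[0.2, 0],
 [0, 0.3333]].

Step 3 — form the quadratic (x - mu)^T · Sigma^{-1} · (x - mu):
  Sigma^{-1} · (x - mu) = (0.2, -0.3333).
  (x - mu)^T · [Sigma^{-1} · (x - mu)] = (1)·(0.2) + (-1)·(-0.3333) = 0.5333.

Step 4 — take square root: d = √(0.5333) ≈ 0.7303.

d(x, mu) = √(0.5333) ≈ 0.7303


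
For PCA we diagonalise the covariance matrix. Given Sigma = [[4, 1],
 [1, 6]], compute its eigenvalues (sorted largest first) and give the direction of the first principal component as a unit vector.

Step 1 — characteristic polynomial of 2×2 Sigma:
  det(Sigma - λI) = λ² - trace · λ + det = 0.
  trace = 4 + 6 = 10, det = 4·6 - (1)² = 23.
Step 2 — discriminant:
  Δ = trace² - 4·det = 100 - 92 = 8.
Step 3 — eigenvalues:
  λ = (trace ± √Δ)/2 = (10 ± 2.8284)/2,
  λ_1 = 6.4142,  λ_2 = 3.5858.

Step 4 — unit eigenvector for λ_1: solve (Sigma - λ_1 I)v = 0. First row:
  (4 - 6.4142)·v_x + (1)·v_y = 0, i.e. (-2.4142)·v_x + (1)·v_y = 0,
  so v ∝ (b, λ_1 - a) = (1, 2.4142) = u.
  ||u|| = √((1)² + (2.4142)²) = √(6.8284) ≈ 2.6131,
  v_1 = u/||u|| ≈ (0.3827, 0.9239) (||v_1|| = 1).

λ_1 = 6.4142,  λ_2 = 3.5858;  v_1 ≈ (0.3827, 0.9239)


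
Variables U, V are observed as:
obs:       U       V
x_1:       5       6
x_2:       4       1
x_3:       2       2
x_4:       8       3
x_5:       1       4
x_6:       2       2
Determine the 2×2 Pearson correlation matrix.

Step 1 — column means:
  mean(U) = (5 + 4 + 2 + 8 + 1 + 2) / 6 = 22/6 = 3.6667
  mean(V) = (6 + 1 + 2 + 3 + 4 + 2) / 6 = 18/6 = 3

Step 2 — sample variances and covariances s[i,j] = (1/(n-1)) · Σ_k (x_{k,i} - mean_i) · (x_{k,j} - mean_j), with n-1 = 5:
  s[U,U] = ((1.3333)·(1.3333) + (0.3333)·(0.3333) + (-1.6667)·(-1.6667) + (4.3333)·(4.3333) + (-2.6667)·(-2.6667) + (-1.6667)·(-1.6667)) / 5 = 33.3333/5 = 6.6667
  s[U,V] = ((1.3333)·(3) + (0.3333)·(-2) + (-1.6667)·(-1) + (4.3333)·(0) + (-2.6667)·(1) + (-1.6667)·(-1)) / 5 = 4/5 = 0.8
  s[V,V] = ((3)·(3) + (-2)·(-2) + (-1)·(-1) + (0)·(0) + (1)·(1) + (-1)·(-1)) / 5 = 16/5 = 3.2
  Sample standard deviations s_i = √(s[i,i]):
  s(U) = √(6.6667) = 2.582
  s(V) = √(3.2) = 1.7889

Step 3 — r_{ij} = s_{ij} / (s_i · s_j):
  r[U,U] = 1 (diagonal).
  r[U,V] = 0.8 / (2.582 · 1.7889) = 0.8 / 4.6188 = 0.1732
  r[V,V] = 1 (diagonal).

R is symmetric with unit diagonal. Assembling:

R = [[1, 0.1732],
 [0.1732, 1]]


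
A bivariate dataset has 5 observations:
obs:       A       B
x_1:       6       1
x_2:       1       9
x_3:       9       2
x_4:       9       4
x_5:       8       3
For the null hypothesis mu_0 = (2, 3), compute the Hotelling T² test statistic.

Step 1 — sample mean vector:
  mean(A) = (6 + 1 + 9 + 9 + 8) / 5 = 33/5 = 6.6
  mean(B) = (1 + 9 + 2 + 4 + 3) / 5 = 19/5 = 3.8
  x̄ = (6.6, 3.8),  deviation x̄ - mu_0 = (6.6, 3.8) - (2, 3) = (4.6, 0.8).

Step 2 — sample covariance matrix, S[i,j] = (1/(n-1)) · Σ_k (x_{k,i} - mean_i) · (x_{k,j} - mean_j), divisor n-1 = 4:
  S[A,A] = ((-0.6)·(-0.6) + (-5.6)·(-5.6) + (2.4)·(2.4) + (2.4)·(2.4) + (1.4)·(1.4)) / 4 = 45.2/4 = 11.3
  S[A,B] = ((-0.6)·(-2.8) + (-5.6)·(5.2) + (2.4)·(-1.8) + (2.4)·(0.2) + (1.4)·(-0.8)) / 4 = -32.4/4 = -8.1
  S[B,B] = ((-2.8)·(-2.8) + (5.2)·(5.2) + (-1.8)·(-1.8) + (0.2)·(0.2) + (-0.8)·(-0.8)) / 4 = 38.8/4 = 9.7
  S = [[11.3, -8.1],
 [-8.1, 9.7]].

Step 3 — invert S. det(S) = 11.3·9.7 - (-8.1)² = 44.
  S^{-1} = (1/det) · [[d, -b], [-b, a]] = [[0.2205, 0.1841],
 [0.1841, 0.2568]].

Step 4 — quadratic form (x̄ - mu_0)^T · S^{-1} · (x̄ - mu_0):
  S^{-1} · (x̄ - mu_0) = (1.1614, 1.0523),
  (x̄ - mu_0)^T · [...] = (4.6)·(1.1614) + (0.8)·(1.0523) = 6.1841.

Step 5 — scale by n: T² = 5 · 6.1841 = 30.9205.

T² ≈ 30.9205


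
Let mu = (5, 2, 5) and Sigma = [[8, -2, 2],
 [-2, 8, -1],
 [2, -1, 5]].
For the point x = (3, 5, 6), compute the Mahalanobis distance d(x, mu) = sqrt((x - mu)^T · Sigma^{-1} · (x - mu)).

Step 1 — centre the observation: (x - mu) = (-2, 3, 1).

Step 2 — invert Sigma (cofactor / det for 3×3, or solve directly):
  Sigma^{-1} = [[0.1455, 0.0299, -0.0522],
 [0.0299, 0.1343, 0.0149],
 [-0.0522, 0.0149, 0.2239]].

Step 3 — form the quadratic (x - mu)^T · Sigma^{-1} · (x - mu):
  Sigma^{-1} · (x - mu) = (-0.2537, 0.3582, 0.3731).
  (x - mu)^T · [Sigma^{-1} · (x - mu)] = (-2)·(-0.2537) + (3)·(0.3582) + (1)·(0.3731) = 1.9552.

Step 4 — take square root: d = √(1.9552) ≈ 1.3983.

d(x, mu) = √(1.9552) ≈ 1.3983


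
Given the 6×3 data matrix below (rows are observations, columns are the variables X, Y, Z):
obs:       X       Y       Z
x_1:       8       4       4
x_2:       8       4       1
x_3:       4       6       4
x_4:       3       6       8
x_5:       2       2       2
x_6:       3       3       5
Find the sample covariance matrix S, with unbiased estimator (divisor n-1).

Step 1 — column means:
  mean(X) = (8 + 8 + 4 + 3 + 2 + 3) / 6 = 28/6 = 4.6667
  mean(Y) = (4 + 4 + 6 + 6 + 2 + 3) / 6 = 25/6 = 4.1667
  mean(Z) = (4 + 1 + 4 + 8 + 2 + 5) / 6 = 24/6 = 4

Step 2 — sample covariance S[i,j] = (1/(n-1)) · Σ_k (x_{k,i} - mean_i) · (x_{k,j} - mean_j), with n-1 = 5.
  S[X,X] = ((3.3333)·(3.3333) + (3.3333)·(3.3333) + (-0.6667)·(-0.6667) + (-1.6667)·(-1.6667) + (-2.6667)·(-2.6667) + (-1.6667)·(-1.6667)) / 5 = 35.3333/5 = 7.0667
  S[X,Y] = ((3.3333)·(-0.1667) + (3.3333)·(-0.1667) + (-0.6667)·(1.8333) + (-1.6667)·(1.8333) + (-2.6667)·(-2.1667) + (-1.6667)·(-1.1667)) / 5 = 2.3333/5 = 0.4667
  S[X,Z] = ((3.3333)·(0) + (3.3333)·(-3) + (-0.6667)·(0) + (-1.6667)·(4) + (-2.6667)·(-2) + (-1.6667)·(1)) / 5 = -13/5 = -2.6
  S[Y,Y] = ((-0.1667)·(-0.1667) + (-0.1667)·(-0.1667) + (1.8333)·(1.8333) + (1.8333)·(1.8333) + (-2.1667)·(-2.1667) + (-1.1667)·(-1.1667)) / 5 = 12.8333/5 = 2.5667
  S[Y,Z] = ((-0.1667)·(0) + (-0.1667)·(-3) + (1.8333)·(0) + (1.8333)·(4) + (-2.1667)·(-2) + (-1.1667)·(1)) / 5 = 11/5 = 2.2
  S[Z,Z] = ((0)·(0) + (-3)·(-3) + (0)·(0) + (4)·(4) + (-2)·(-2) + (1)·(1)) / 5 = 30/5 = 6

S is symmetric (S[j,i] = S[i,j]). Assembling:

S = [[7.0667, 0.4667, -2.6],
 [0.4667, 2.5667, 2.2],
 [-2.6, 2.2, 6]]


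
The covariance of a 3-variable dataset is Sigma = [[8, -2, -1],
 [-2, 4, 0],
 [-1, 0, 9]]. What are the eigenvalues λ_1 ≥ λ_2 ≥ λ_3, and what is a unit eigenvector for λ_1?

Step 1 — characteristic polynomial p(λ) = det(λI - Sigma) = λ³ - tr·λ² + c_1·λ - det, where tr = trace, c_1 = sum of the principal 2×2 minors, det = det(Sigma):
  tr = 8 + 4 + 9 = 21,
  c_1 = (8·4 - (-2)²) + (8·9 - (-1)²) + (4·9 - (0)²) = 28 + 71 + 36 = 135,
  det = 8·(4·9 - (0)²) - (-2)·((-2)·9 - (0)·(-1)) + (-1)·((-2)·(0) - 4·(-1)) = 8·(36) - (-2)·(-18) + (-1)·(4) = 248.
  So p(λ) = λ³ - 21λ² + 135λ - 248.
Step 2 — look for an integer root (rational root theorem: any rational root is an integer divisor of 248). Testing λ = 8:
  p(8) = 512 - 1344 + 1080 - 248 = 0  ✓
  Dividing out (λ - 8): p(λ) = (λ - 8)(λ² - 13λ + 31).
Step 3 — remaining eigenvalues from the quadratic λ² - 13λ + 31 = 0:
  Δ = 13² - 4·31 = 169 - 124 = 45,  λ = (13 ± √45)/2 = (13 ± 6.7082)/2 ≈ 9.8541 or 3.1459.
  Sorted: λ_1 = 9.8541,  λ_2 = 8,  λ_3 = 3.1459  (check: sum = 21 = tr ✓).

Step 4 — unit eigenvector for λ_1 ≈ 9.8541: v spans the null space of (Sigma - λ_1 I), whose rows are
  r_1 = (-1.8541, -2, -1),  r_2 = (-2, -5.8541, 0),  r_3 = (-1, 0, -0.8541).
  v is orthogonal to every row, so take v ∝ r_1 × r_2 = ((-2)·(0) - (-1)·(-5.8541), (-1)·(-2) - (-1.8541)·(0), (-1.8541)·(-5.8541) - (-2)·(-2)) ≈ (-5.8541, 2, 6.8541).
  Rescale (multiply by -1 so the first nonzero entry is positive): u = (5.8541, -2, -6.8541).
  ||u|| = √((5.8541)² + (-2)² + (-6.8541)²) = √(85.2492) ≈ 9.2331,  v_1 = u/||u|| ≈ (0.634, -0.2166, -0.7423) (||v_1|| = 1).

λ_1 = 9.8541,  λ_2 = 8,  λ_3 = 3.1459;  v_1 ≈ (0.634, -0.2166, -0.7423)


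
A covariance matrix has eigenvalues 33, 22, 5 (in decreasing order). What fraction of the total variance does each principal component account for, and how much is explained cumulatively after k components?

Step 1 — total variance = trace(Sigma) = Σ λ_i = 33 + 22 + 5 = 60.

Step 2 — fraction explained by component i = λ_i / Σ λ:
  PC1: 33/60 = 0.55
  PC2: 22/60 = 0.3667
  PC3: 5/60 = 0.0833

Step 3 — cumulative fraction after k components = (λ_1 + ... + λ_k) / Σ λ:
  k = 1: 33/60 = 0.55
  k = 2: (33 + 22)/60 = 55/60 = 0.9167
  k = 3: (33 + 22 + 5)/60 = 60/60 = 1

Summary (fraction, with percent):

explained: PC1 0.55 (55%), PC2 0.3667 (36.67%), PC3 0.0833 (8.33%);  cumulative: 0.55, 0.9167, 1


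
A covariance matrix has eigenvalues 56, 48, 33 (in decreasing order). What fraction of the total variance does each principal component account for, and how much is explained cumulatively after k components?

Step 1 — total variance = trace(Sigma) = Σ λ_i = 56 + 48 + 33 = 137.

Step 2 — fraction explained by component i = λ_i / Σ λ:
  PC1: 56/137 = 0.4088
  PC2: 48/137 = 0.3504
  PC3: 33/137 = 0.2409

Step 3 — cumulative fraction after k components = (λ_1 + ... + λ_k) / Σ λ:
  k = 1: 56/137 = 0.4088
  k = 2: (56 + 48)/137 = 104/137 = 0.7591
  k = 3: (56 + 48 + 33)/137 = 137/137 = 1

Summary (fraction, with percent):

explained: PC1 0.4088 (40.88%), PC2 0.3504 (35.04%), PC3 0.2409 (24.09%);  cumulative: 0.4088, 0.7591, 1


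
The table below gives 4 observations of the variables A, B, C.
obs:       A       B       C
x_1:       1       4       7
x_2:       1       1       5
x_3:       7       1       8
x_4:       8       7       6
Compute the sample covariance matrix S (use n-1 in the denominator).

Step 1 — column means:
  mean(A) = (1 + 1 + 7 + 8) / 4 = 17/4 = 4.25
  mean(B) = (4 + 1 + 1 + 7) / 4 = 13/4 = 3.25
  mean(C) = (7 + 5 + 8 + 6) / 4 = 26/4 = 6.5

Step 2 — sample covariance S[i,j] = (1/(n-1)) · Σ_k (x_{k,i} - mean_i) · (x_{k,j} - mean_j), with n-1 = 3.
  S[A,A] = ((-3.25)·(-3.25) + (-3.25)·(-3.25) + (2.75)·(2.75) + (3.75)·(3.75)) / 3 = 42.75/3 = 14.25
  S[A,B] = ((-3.25)·(0.75) + (-3.25)·(-2.25) + (2.75)·(-2.25) + (3.75)·(3.75)) / 3 = 12.75/3 = 4.25
  S[A,C] = ((-3.25)·(0.5) + (-3.25)·(-1.5) + (2.75)·(1.5) + (3.75)·(-0.5)) / 3 = 5.5/3 = 1.8333
  S[B,B] = ((0.75)·(0.75) + (-2.25)·(-2.25) + (-2.25)·(-2.25) + (3.75)·(3.75)) / 3 = 24.75/3 = 8.25
  S[B,C] = ((0.75)·(0.5) + (-2.25)·(-1.5) + (-2.25)·(1.5) + (3.75)·(-0.5)) / 3 = -1.5/3 = -0.5
  S[C,C] = ((0.5)·(0.5) + (-1.5)·(-1.5) + (1.5)·(1.5) + (-0.5)·(-0.5)) / 3 = 5/3 = 1.6667

S is symmetric (S[j,i] = S[i,j]). Assembling:

S = [[14.25, 4.25, 1.8333],
 [4.25, 8.25, -0.5],
 [1.8333, -0.5, 1.6667]]


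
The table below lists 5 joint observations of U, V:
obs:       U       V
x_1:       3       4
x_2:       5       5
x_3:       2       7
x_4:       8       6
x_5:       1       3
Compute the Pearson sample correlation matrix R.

Step 1 — column means:
  mean(U) = (3 + 5 + 2 + 8 + 1) / 5 = 19/5 = 3.8
  mean(V) = (4 + 5 + 7 + 6 + 3) / 5 = 25/5 = 5

Step 2 — sample variances and covariances s[i,j] = (1/(n-1)) · Σ_k (x_{k,i} - mean_i) · (x_{k,j} - mean_j), with n-1 = 4:
  s[U,U] = ((-0.8)·(-0.8) + (1.2)·(1.2) + (-1.8)·(-1.8) + (4.2)·(4.2) + (-2.8)·(-2.8)) / 4 = 30.8/4 = 7.7
  s[U,V] = ((-0.8)·(-1) + (1.2)·(0) + (-1.8)·(2) + (4.2)·(1) + (-2.8)·(-2)) / 4 = 7/4 = 1.75
  s[V,V] = ((-1)·(-1) + (0)·(0) + (2)·(2) + (1)·(1) + (-2)·(-2)) / 4 = 10/4 = 2.5
  Sample standard deviations s_i = √(s[i,i]):
  s(U) = √(7.7) = 2.7749
  s(V) = √(2.5) = 1.5811

Step 3 — r_{ij} = s_{ij} / (s_i · s_j):
  r[U,U] = 1 (diagonal).
  r[U,V] = 1.75 / (2.7749 · 1.5811) = 1.75 / 4.3875 = 0.3989
  r[V,V] = 1 (diagonal).

R is symmetric with unit diagonal. Assembling:

R = [[1, 0.3989],
 [0.3989, 1]]


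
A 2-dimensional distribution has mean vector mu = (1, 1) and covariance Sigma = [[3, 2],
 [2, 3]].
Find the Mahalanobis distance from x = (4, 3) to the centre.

Step 1 — centre the observation: (x - mu) = (3, 2).

Step 2 — invert Sigma. det(Sigma) = 3·3 - (2)² = 5.
  Sigma^{-1} = (1/det) · [[d, -b], [-b, a]] = [[0.6, -0.4],
 [-0.4, 0.6]].

Step 3 — form the quadratic (x - mu)^T · Sigma^{-1} · (x - mu):
  Sigma^{-1} · (x - mu) = (1, 0).
  (x - mu)^T · [Sigma^{-1} · (x - mu)] = (3)·(1) + (2)·(0) = 3.

Step 4 — take square root: d = √(3) ≈ 1.7321.

d(x, mu) = √(3) ≈ 1.7321


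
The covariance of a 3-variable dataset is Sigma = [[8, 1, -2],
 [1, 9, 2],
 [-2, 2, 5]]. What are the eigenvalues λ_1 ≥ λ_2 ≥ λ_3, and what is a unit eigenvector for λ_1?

Step 1 — characteristic polynomial p(λ) = det(λI - Sigma) = λ³ - tr·λ² + c_1·λ - det, where tr = trace, c_1 = sum of the principal 2×2 minors, det = det(Sigma):
  tr = 8 + 9 + 5 = 22,
  c_1 = (8·9 - (1)²) + (8·5 - (-2)²) + (9·5 - (2)²) = 71 + 36 + 41 = 148,
  det = 8·(9·5 - (2)²) - (1)·((1)·5 - (2)·(-2)) + (-2)·((1)·(2) - 9·(-2)) = 8·(41) - (1)·(9) + (-2)·(20) = 279.
  So p(λ) = λ³ - 22λ² + 148λ - 279.
Step 2 — look for an integer root (rational root theorem: any rational root is an integer divisor of 279). Testing λ = 9:
  p(9) = 729 - 1782 + 1332 - 279 = 0  ✓
  Dividing out (λ - 9): p(λ) = (λ - 9)(λ² - 13λ + 31).
Step 3 — remaining eigenvalues from the quadratic λ² - 13λ + 31 = 0:
  Δ = 13² - 4·31 = 169 - 124 = 45,  λ = (13 ± √45)/2 = (13 ± 6.7082)/2 ≈ 9.8541 or 3.1459.
  Sorted: λ_1 = 9.8541,  λ_2 = 9,  λ_3 = 3.1459  (check: sum = 22 = tr ✓).

Step 4 — unit eigenvector for λ_1 ≈ 9.8541: v spans the null space of (Sigma - λ_1 I), whose rows are
  r_1 = (-1.8541, 1, -2),  r_2 = (1, -0.8541, 2),  r_3 = (-2, 2, -4.8541).
  v is orthogonal to every row, so take v ∝ r_1 × r_2 = ((1)·(2) - (-2)·(-0.8541), (-2)·(1) - (-1.8541)·(2), (-1.8541)·(-0.8541) - (1)·(1)) ≈ (0.2918, 1.7082, 0.5836).
  Let u = (0.2918, 1.7082, 0.5836).
  ||u|| = √((0.2918)² + (1.7082)² + (0.5836)²) = √(3.3437) ≈ 1.8286,  v_1 = u/||u|| ≈ (0.1596, 0.9342, 0.3192) (||v_1|| = 1).

λ_1 = 9.8541,  λ_2 = 9,  λ_3 = 3.1459;  v_1 ≈ (0.1596, 0.9342, 0.3192)


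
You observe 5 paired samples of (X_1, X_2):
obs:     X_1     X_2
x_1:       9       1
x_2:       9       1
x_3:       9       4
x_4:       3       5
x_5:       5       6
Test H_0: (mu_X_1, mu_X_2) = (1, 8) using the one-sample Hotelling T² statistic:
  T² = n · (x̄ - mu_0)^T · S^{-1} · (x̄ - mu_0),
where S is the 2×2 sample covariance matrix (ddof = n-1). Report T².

Step 1 — sample mean vector:
  mean(X_1) = (9 + 9 + 9 + 3 + 5) / 5 = 35/5 = 7
  mean(X_2) = (1 + 1 + 4 + 5 + 6) / 5 = 17/5 = 3.4
  x̄ = (7, 3.4),  deviation x̄ - mu_0 = (7, 3.4) - (1, 8) = (6, -4.6).

Step 2 — sample covariance matrix, S[i,j] = (1/(n-1)) · Σ_k (x_{k,i} - mean_i) · (x_{k,j} - mean_j), divisor n-1 = 4:
  S[X_1,X_1] = ((2)·(2) + (2)·(2) + (2)·(2) + (-4)·(-4) + (-2)·(-2)) / 4 = 32/4 = 8
  S[X_1,X_2] = ((2)·(-2.4) + (2)·(-2.4) + (2)·(0.6) + (-4)·(1.6) + (-2)·(2.6)) / 4 = -20/4 = -5
  S[X_2,X_2] = ((-2.4)·(-2.4) + (-2.4)·(-2.4) + (0.6)·(0.6) + (1.6)·(1.6) + (2.6)·(2.6)) / 4 = 21.2/4 = 5.3
  S = [[8, -5],
 [-5, 5.3]].

Step 3 — invert S. det(S) = 8·5.3 - (-5)² = 17.4.
  S^{-1} = (1/det) · [[d, -b], [-b, a]] = [[0.3046, 0.2874],
 [0.2874, 0.4598]].

Step 4 — quadratic form (x̄ - mu_0)^T · S^{-1} · (x̄ - mu_0):
  S^{-1} · (x̄ - mu_0) = (0.5057, -0.3908),
  (x̄ - mu_0)^T · [...] = (6)·(0.5057) + (-4.6)·(-0.3908) = 4.8322.

Step 5 — scale by n: T² = 5 · 4.8322 = 24.1609.

T² ≈ 24.1609


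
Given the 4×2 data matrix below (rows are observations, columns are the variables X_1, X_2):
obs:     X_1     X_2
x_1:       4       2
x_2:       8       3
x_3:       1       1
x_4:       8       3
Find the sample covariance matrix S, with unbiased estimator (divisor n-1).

Step 1 — column means:
  mean(X_1) = (4 + 8 + 1 + 8) / 4 = 21/4 = 5.25
  mean(X_2) = (2 + 3 + 1 + 3) / 4 = 9/4 = 2.25

Step 2 — sample covariance S[i,j] = (1/(n-1)) · Σ_k (x_{k,i} - mean_i) · (x_{k,j} - mean_j), with n-1 = 3.
  S[X_1,X_1] = ((-1.25)·(-1.25) + (2.75)·(2.75) + (-4.25)·(-4.25) + (2.75)·(2.75)) / 3 = 34.75/3 = 11.5833
  S[X_1,X_2] = ((-1.25)·(-0.25) + (2.75)·(0.75) + (-4.25)·(-1.25) + (2.75)·(0.75)) / 3 = 9.75/3 = 3.25
  S[X_2,X_2] = ((-0.25)·(-0.25) + (0.75)·(0.75) + (-1.25)·(-1.25) + (0.75)·(0.75)) / 3 = 2.75/3 = 0.9167

S is symmetric (S[j,i] = S[i,j]). Assembling:

S = [[11.5833, 3.25],
 [3.25, 0.9167]]


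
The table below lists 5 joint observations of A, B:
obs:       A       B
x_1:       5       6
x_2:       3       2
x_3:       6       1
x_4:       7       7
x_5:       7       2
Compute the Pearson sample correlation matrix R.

Step 1 — column means:
  mean(A) = (5 + 3 + 6 + 7 + 7) / 5 = 28/5 = 5.6
  mean(B) = (6 + 2 + 1 + 7 + 2) / 5 = 18/5 = 3.6

Step 2 — sample variances and covariances s[i,j] = (1/(n-1)) · Σ_k (x_{k,i} - mean_i) · (x_{k,j} - mean_j), with n-1 = 4:
  s[A,A] = ((-0.6)·(-0.6) + (-2.6)·(-2.6) + (0.4)·(0.4) + (1.4)·(1.4) + (1.4)·(1.4)) / 4 = 11.2/4 = 2.8
  s[A,B] = ((-0.6)·(2.4) + (-2.6)·(-1.6) + (0.4)·(-2.6) + (1.4)·(3.4) + (1.4)·(-1.6)) / 4 = 4.2/4 = 1.05
  s[B,B] = ((2.4)·(2.4) + (-1.6)·(-1.6) + (-2.6)·(-2.6) + (3.4)·(3.4) + (-1.6)·(-1.6)) / 4 = 29.2/4 = 7.3
  Sample standard deviations s_i = √(s[i,i]):
  s(A) = √(2.8) = 1.6733
  s(B) = √(7.3) = 2.7019

Step 3 — r_{ij} = s_{ij} / (s_i · s_j):
  r[A,A] = 1 (diagonal).
  r[A,B] = 1.05 / (1.6733 · 2.7019) = 1.05 / 4.5211 = 0.2322
  r[B,B] = 1 (diagonal).

R is symmetric with unit diagonal. Assembling:

R = [[1, 0.2322],
 [0.2322, 1]]


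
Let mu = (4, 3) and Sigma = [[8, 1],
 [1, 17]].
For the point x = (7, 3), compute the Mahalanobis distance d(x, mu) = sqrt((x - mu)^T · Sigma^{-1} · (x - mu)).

Step 1 — centre the observation: (x - mu) = (3, 0).

Step 2 — invert Sigma. det(Sigma) = 8·17 - (1)² = 135.
  Sigma^{-1} = (1/det) · [[d, -b], [-b, a]] = [[0.1259, -0.0074],
 [-0.0074, 0.0593]].

Step 3 — form the quadratic (x - mu)^T · Sigma^{-1} · (x - mu):
  Sigma^{-1} · (x - mu) = (0.3778, -0.0222).
  (x - mu)^T · [Sigma^{-1} · (x - mu)] = (3)·(0.3778) + (0)·(-0.0222) = 1.1333.

Step 4 — take square root: d = √(1.1333) ≈ 1.0646.

d(x, mu) = √(1.1333) ≈ 1.0646


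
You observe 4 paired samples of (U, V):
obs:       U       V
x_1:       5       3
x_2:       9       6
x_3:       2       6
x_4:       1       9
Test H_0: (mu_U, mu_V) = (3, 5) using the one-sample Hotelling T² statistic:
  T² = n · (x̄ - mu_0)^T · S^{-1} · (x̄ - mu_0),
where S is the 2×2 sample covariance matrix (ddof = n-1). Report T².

Step 1 — sample mean vector:
  mean(U) = (5 + 9 + 2 + 1) / 4 = 17/4 = 4.25
  mean(V) = (3 + 6 + 6 + 9) / 4 = 24/4 = 6
  x̄ = (4.25, 6),  deviation x̄ - mu_0 = (4.25, 6) - (3, 5) = (1.25, 1).

Step 2 — sample covariance matrix, S[i,j] = (1/(n-1)) · Σ_k (x_{k,i} - mean_i) · (x_{k,j} - mean_j), divisor n-1 = 3:
  S[U,U] = ((0.75)·(0.75) + (4.75)·(4.75) + (-2.25)·(-2.25) + (-3.25)·(-3.25)) / 3 = 38.75/3 = 12.9167
  S[U,V] = ((0.75)·(-3) + (4.75)·(0) + (-2.25)·(0) + (-3.25)·(3)) / 3 = -12/3 = -4
  S[V,V] = ((-3)·(-3) + (0)·(0) + (0)·(0) + (3)·(3)) / 3 = 18/3 = 6
  S = [[12.9167, -4],
 [-4, 6]].

Step 3 — invert S. det(S) = 12.9167·6 - (-4)² = 61.5.
  S^{-1} = (1/det) · [[d, -b], [-b, a]] = [[0.0976, 0.065],
 [0.065, 0.21]].

Step 4 — quadratic form (x̄ - mu_0)^T · S^{-1} · (x̄ - mu_0):
  S^{-1} · (x̄ - mu_0) = (0.187, 0.2913),
  (x̄ - mu_0)^T · [...] = (1.25)·(0.187) + (1)·(0.2913) = 0.5251.

Step 5 — scale by n: T² = 4 · 0.5251 = 2.1003.

T² ≈ 2.1003


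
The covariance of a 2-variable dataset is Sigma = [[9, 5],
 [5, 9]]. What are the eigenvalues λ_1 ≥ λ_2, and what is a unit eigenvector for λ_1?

Step 1 — characteristic polynomial of 2×2 Sigma:
  det(Sigma - λI) = λ² - trace · λ + det = 0.
  trace = 9 + 9 = 18, det = 9·9 - (5)² = 56.
Step 2 — discriminant:
  Δ = trace² - 4·det = 324 - 224 = 100.
Step 3 — eigenvalues:
  λ = (trace ± √Δ)/2 = (18 ± 10)/2,
  λ_1 = 14,  λ_2 = 4.

Step 4 — unit eigenvector for λ_1: solve (Sigma - λ_1 I)v = 0. First row:
  (9 - 14)·v_x + (5)·v_y = 0, i.e. (-5)·v_x + (5)·v_y = 0,
  so v ∝ (b, λ_1 - a) = (5, 5) = u.
  ||u|| = √((5)² + (5)²) = √(50) ≈ 7.0711,
  v_1 = u/||u|| ≈ (0.7071, 0.7071) (||v_1|| = 1).

λ_1 = 14,  λ_2 = 4;  v_1 ≈ (0.7071, 0.7071)


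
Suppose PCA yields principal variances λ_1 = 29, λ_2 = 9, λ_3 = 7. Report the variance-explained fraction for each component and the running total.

Step 1 — total variance = trace(Sigma) = Σ λ_i = 29 + 9 + 7 = 45.

Step 2 — fraction explained by component i = λ_i / Σ λ:
  PC1: 29/45 = 0.6444
  PC2: 9/45 = 0.2
  PC3: 7/45 = 0.1556

Step 3 — cumulative fraction after k components = (λ_1 + ... + λ_k) / Σ λ:
  k = 1: 29/45 = 0.6444
  k = 2: (29 + 9)/45 = 38/45 = 0.8444
  k = 3: (29 + 9 + 7)/45 = 45/45 = 1

Summary (fraction, with percent):

explained: PC1 0.6444 (64.44%), PC2 0.2 (20%), PC3 0.1556 (15.56%);  cumulative: 0.6444, 0.8444, 1


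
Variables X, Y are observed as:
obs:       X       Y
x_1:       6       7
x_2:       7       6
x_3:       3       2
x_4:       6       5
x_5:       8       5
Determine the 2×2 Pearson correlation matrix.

Step 1 — column means:
  mean(X) = (6 + 7 + 3 + 6 + 8) / 5 = 30/5 = 6
  mean(Y) = (7 + 6 + 2 + 5 + 5) / 5 = 25/5 = 5

Step 2 — sample variances and covariances s[i,j] = (1/(n-1)) · Σ_k (x_{k,i} - mean_i) · (x_{k,j} - mean_j), with n-1 = 4:
  s[X,X] = ((0)·(0) + (1)·(1) + (-3)·(-3) + (0)·(0) + (2)·(2)) / 4 = 14/4 = 3.5
  s[X,Y] = ((0)·(2) + (1)·(1) + (-3)·(-3) + (0)·(0) + (2)·(0)) / 4 = 10/4 = 2.5
  s[Y,Y] = ((2)·(2) + (1)·(1) + (-3)·(-3) + (0)·(0) + (0)·(0)) / 4 = 14/4 = 3.5
  Sample standard deviations s_i = √(s[i,i]):
  s(X) = √(3.5) = 1.8708
  s(Y) = √(3.5) = 1.8708

Step 3 — r_{ij} = s_{ij} / (s_i · s_j):
  r[X,X] = 1 (diagonal).
  r[X,Y] = 2.5 / (1.8708 · 1.8708) = 2.5 / 3.5 = 0.7143
  r[Y,Y] = 1 (diagonal).

R is symmetric with unit diagonal. Assembling:

R = [[1, 0.7143],
 [0.7143, 1]]


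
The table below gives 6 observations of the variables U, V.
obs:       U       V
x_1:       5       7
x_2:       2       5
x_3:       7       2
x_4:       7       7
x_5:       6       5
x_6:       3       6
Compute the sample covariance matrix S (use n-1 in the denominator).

Step 1 — column means:
  mean(U) = (5 + 2 + 7 + 7 + 6 + 3) / 6 = 30/6 = 5
  mean(V) = (7 + 5 + 2 + 7 + 5 + 6) / 6 = 32/6 = 5.3333

Step 2 — sample covariance S[i,j] = (1/(n-1)) · Σ_k (x_{k,i} - mean_i) · (x_{k,j} - mean_j), with n-1 = 5.
  S[U,U] = ((0)·(0) + (-3)·(-3) + (2)·(2) + (2)·(2) + (1)·(1) + (-2)·(-2)) / 5 = 22/5 = 4.4
  S[U,V] = ((0)·(1.6667) + (-3)·(-0.3333) + (2)·(-3.3333) + (2)·(1.6667) + (1)·(-0.3333) + (-2)·(0.6667)) / 5 = -4/5 = -0.8
  S[V,V] = ((1.6667)·(1.6667) + (-0.3333)·(-0.3333) + (-3.3333)·(-3.3333) + (1.6667)·(1.6667) + (-0.3333)·(-0.3333) + (0.6667)·(0.6667)) / 5 = 17.3333/5 = 3.4667

S is symmetric (S[j,i] = S[i,j]). Assembling:

S = [[4.4, -0.8],
 [-0.8, 3.4667]]


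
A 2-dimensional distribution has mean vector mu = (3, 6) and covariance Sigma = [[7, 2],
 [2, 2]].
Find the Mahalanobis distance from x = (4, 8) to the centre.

Step 1 — centre the observation: (x - mu) = (1, 2).

Step 2 — invert Sigma. det(Sigma) = 7·2 - (2)² = 10.
  Sigma^{-1} = (1/det) · [[d, -b], [-b, a]] = [[0.2, -0.2],
 [-0.2, 0.7]].

Step 3 — form the quadratic (x - mu)^T · Sigma^{-1} · (x - mu):
  Sigma^{-1} · (x - mu) = (-0.2, 1.2).
  (x - mu)^T · [Sigma^{-1} · (x - mu)] = (1)·(-0.2) + (2)·(1.2) = 2.2.

Step 4 — take square root: d = √(2.2) ≈ 1.4832.

d(x, mu) = √(2.2) ≈ 1.4832


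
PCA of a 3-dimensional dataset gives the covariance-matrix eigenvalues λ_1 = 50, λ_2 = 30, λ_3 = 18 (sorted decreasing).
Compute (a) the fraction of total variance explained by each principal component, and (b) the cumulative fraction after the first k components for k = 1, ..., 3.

Step 1 — total variance = trace(Sigma) = Σ λ_i = 50 + 30 + 18 = 98.

Step 2 — fraction explained by component i = λ_i / Σ λ:
  PC1: 50/98 = 0.5102
  PC2: 30/98 = 0.3061
  PC3: 18/98 = 0.1837

Step 3 — cumulative fraction after k components = (λ_1 + ... + λ_k) / Σ λ:
  k = 1: 50/98 = 0.5102
  k = 2: (50 + 30)/98 = 80/98 = 0.8163
  k = 3: (50 + 30 + 18)/98 = 98/98 = 1

Summary (fraction, with percent):

explained: PC1 0.5102 (51.02%), PC2 0.3061 (30.61%), PC3 0.1837 (18.37%);  cumulative: 0.5102, 0.8163, 1


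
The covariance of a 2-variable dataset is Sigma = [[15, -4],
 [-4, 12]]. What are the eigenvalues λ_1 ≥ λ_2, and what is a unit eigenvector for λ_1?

Step 1 — characteristic polynomial of 2×2 Sigma:
  det(Sigma - λI) = λ² - trace · λ + det = 0.
  trace = 15 + 12 = 27, det = 15·12 - (-4)² = 164.
Step 2 — discriminant:
  Δ = trace² - 4·det = 729 - 656 = 73.
Step 3 — eigenvalues:
  λ = (trace ± √Δ)/2 = (27 ± 8.544)/2,
  λ_1 = 17.772,  λ_2 = 9.228.

Step 4 — unit eigenvector for λ_1: solve (Sigma - λ_1 I)v = 0. First row:
  (15 - 17.772)·v_x + (-4)·v_y = 0, i.e. (-2.772)·v_x + (-4)·v_y = 0,
  so v ∝ (b, λ_1 - a) = (-4, 2.772); multiply by -1 so the first entry is positive: u = (4, -2.772).
  ||u|| = √((4)² + (-2.772)²) = √(23.684) ≈ 4.8666,
  v_1 = u/||u|| ≈ (0.8219, -0.5696) (||v_1|| = 1).

λ_1 = 17.772,  λ_2 = 9.228;  v_1 ≈ (0.8219, -0.5696)


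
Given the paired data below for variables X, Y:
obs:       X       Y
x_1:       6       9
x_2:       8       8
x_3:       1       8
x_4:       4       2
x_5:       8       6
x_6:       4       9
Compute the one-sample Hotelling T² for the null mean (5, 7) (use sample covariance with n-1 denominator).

Step 1 — sample mean vector:
  mean(X) = (6 + 8 + 1 + 4 + 8 + 4) / 6 = 31/6 = 5.1667
  mean(Y) = (9 + 8 + 8 + 2 + 6 + 9) / 6 = 42/6 = 7
  x̄ = (5.1667, 7),  deviation x̄ - mu_0 = (5.1667, 7) - (5, 7) = (0.1667, 0).

Step 2 — sample covariance matrix, S[i,j] = (1/(n-1)) · Σ_k (x_{k,i} - mean_i) · (x_{k,j} - mean_j), divisor n-1 = 5:
  S[X,X] = ((0.8333)·(0.8333) + (2.8333)·(2.8333) + (-4.1667)·(-4.1667) + (-1.1667)·(-1.1667) + (2.8333)·(2.8333) + (-1.1667)·(-1.1667)) / 5 = 36.8333/5 = 7.3667
  S[X,Y] = ((0.8333)·(2) + (2.8333)·(1) + (-4.1667)·(1) + (-1.1667)·(-5) + (2.8333)·(-1) + (-1.1667)·(2)) / 5 = 1/5 = 0.2
  S[Y,Y] = ((2)·(2) + (1)·(1) + (1)·(1) + (-5)·(-5) + (-1)·(-1) + (2)·(2)) / 5 = 36/5 = 7.2
  S = [[7.3667, 0.2],
 [0.2, 7.2]].

Step 3 — invert S. det(S) = 7.3667·7.2 - (0.2)² = 53.
  S^{-1} = (1/det) · [[d, -b], [-b, a]] = [[0.1358, -0.0038],
 [-0.0038, 0.139]].

Step 4 — quadratic form (x̄ - mu_0)^T · S^{-1} · (x̄ - mu_0):
  S^{-1} · (x̄ - mu_0) = (0.0226, -0.0006),
  (x̄ - mu_0)^T · [...] = (0.1667)·(0.0226) + (0)·(-0.0006) = 0.0038.

Step 5 — scale by n: T² = 6 · 0.0038 = 0.0226.

T² ≈ 0.0226


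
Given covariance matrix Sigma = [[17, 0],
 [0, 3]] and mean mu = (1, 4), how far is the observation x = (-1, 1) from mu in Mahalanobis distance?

Step 1 — centre the observation: (x - mu) = (-2, -3).

Step 2 — invert Sigma. det(Sigma) = 17·3 - (0)² = 51.
  Sigma^{-1} = (1/det) · [[d, -b], [-b, a]] = [[0.0588, 0],
 [0, 0.3333]].

Step 3 — form the quadratic (x - mu)^T · Sigma^{-1} · (x - mu):
  Sigma^{-1} · (x - mu) = (-0.1176, -1).
  (x - mu)^T · [Sigma^{-1} · (x - mu)] = (-2)·(-0.1176) + (-3)·(-1) = 3.2353.

Step 4 — take square root: d = √(3.2353) ≈ 1.7987.

d(x, mu) = √(3.2353) ≈ 1.7987


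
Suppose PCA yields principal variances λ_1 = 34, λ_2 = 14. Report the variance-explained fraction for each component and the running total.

Step 1 — total variance = trace(Sigma) = Σ λ_i = 34 + 14 = 48.

Step 2 — fraction explained by component i = λ_i / Σ λ:
  PC1: 34/48 = 0.7083
  PC2: 14/48 = 0.2917

Step 3 — cumulative fraction after k components = (λ_1 + ... + λ_k) / Σ λ:
  k = 1: 34/48 = 0.7083
  k = 2: (34 + 14)/48 = 48/48 = 1

Summary (fraction, with percent):

explained: PC1 0.7083 (70.83%), PC2 0.2917 (29.17%);  cumulative: 0.7083, 1


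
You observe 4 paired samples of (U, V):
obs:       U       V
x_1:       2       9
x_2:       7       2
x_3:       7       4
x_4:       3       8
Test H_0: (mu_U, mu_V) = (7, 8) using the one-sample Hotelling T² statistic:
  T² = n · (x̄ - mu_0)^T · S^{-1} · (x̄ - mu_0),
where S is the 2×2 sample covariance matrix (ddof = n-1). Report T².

Step 1 — sample mean vector:
  mean(U) = (2 + 7 + 7 + 3) / 4 = 19/4 = 4.75
  mean(V) = (9 + 2 + 4 + 8) / 4 = 23/4 = 5.75
  x̄ = (4.75, 5.75),  deviation x̄ - mu_0 = (4.75, 5.75) - (7, 8) = (-2.25, -2.25).

Step 2 — sample covariance matrix, S[i,j] = (1/(n-1)) · Σ_k (x_{k,i} - mean_i) · (x_{k,j} - mean_j), divisor n-1 = 3:
  S[U,U] = ((-2.75)·(-2.75) + (2.25)·(2.25) + (2.25)·(2.25) + (-1.75)·(-1.75)) / 3 = 20.75/3 = 6.9167
  S[U,V] = ((-2.75)·(3.25) + (2.25)·(-3.75) + (2.25)·(-1.75) + (-1.75)·(2.25)) / 3 = -25.25/3 = -8.4167
  S[V,V] = ((3.25)·(3.25) + (-3.75)·(-3.75) + (-1.75)·(-1.75) + (2.25)·(2.25)) / 3 = 32.75/3 = 10.9167
  S = [[6.9167, -8.4167],
 [-8.4167, 10.9167]].

Step 3 — invert S. det(S) = 6.9167·10.9167 - (-8.4167)² = 4.6667.
  S^{-1} = (1/det) · [[d, -b], [-b, a]] = [[2.3393, 1.8036],
 [1.8036, 1.4821]].

Step 4 — quadratic form (x̄ - mu_0)^T · S^{-1} · (x̄ - mu_0):
  S^{-1} · (x̄ - mu_0) = (-9.3214, -7.3929),
  (x̄ - mu_0)^T · [...] = (-2.25)·(-9.3214) + (-2.25)·(-7.3929) = 37.6071.

Step 5 — scale by n: T² = 4 · 37.6071 = 150.4286.

T² ≈ 150.4286


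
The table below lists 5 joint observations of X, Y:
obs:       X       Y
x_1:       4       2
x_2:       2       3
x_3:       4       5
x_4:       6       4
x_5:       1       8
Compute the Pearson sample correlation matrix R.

Step 1 — column means:
  mean(X) = (4 + 2 + 4 + 6 + 1) / 5 = 17/5 = 3.4
  mean(Y) = (2 + 3 + 5 + 4 + 8) / 5 = 22/5 = 4.4

Step 2 — sample variances and covariances s[i,j] = (1/(n-1)) · Σ_k (x_{k,i} - mean_i) · (x_{k,j} - mean_j), with n-1 = 4:
  s[X,X] = ((0.6)·(0.6) + (-1.4)·(-1.4) + (0.6)·(0.6) + (2.6)·(2.6) + (-2.4)·(-2.4)) / 4 = 15.2/4 = 3.8
  s[X,Y] = ((0.6)·(-2.4) + (-1.4)·(-1.4) + (0.6)·(0.6) + (2.6)·(-0.4) + (-2.4)·(3.6)) / 4 = -8.8/4 = -2.2
  s[Y,Y] = ((-2.4)·(-2.4) + (-1.4)·(-1.4) + (0.6)·(0.6) + (-0.4)·(-0.4) + (3.6)·(3.6)) / 4 = 21.2/4 = 5.3
  Sample standard deviations s_i = √(s[i,i]):
  s(X) = √(3.8) = 1.9494
  s(Y) = √(5.3) = 2.3022

Step 3 — r_{ij} = s_{ij} / (s_i · s_j):
  r[X,X] = 1 (diagonal).
  r[X,Y] = -2.2 / (1.9494 · 2.3022) = -2.2 / 4.4878 = -0.4902
  r[Y,Y] = 1 (diagonal).

R is symmetric with unit diagonal. Assembling:

R = [[1, -0.4902],
 [-0.4902, 1]]


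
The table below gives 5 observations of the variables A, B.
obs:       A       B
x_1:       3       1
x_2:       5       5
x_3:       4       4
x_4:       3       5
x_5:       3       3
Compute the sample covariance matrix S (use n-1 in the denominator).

Step 1 — column means:
  mean(A) = (3 + 5 + 4 + 3 + 3) / 5 = 18/5 = 3.6
  mean(B) = (1 + 5 + 4 + 5 + 3) / 5 = 18/5 = 3.6

Step 2 — sample covariance S[i,j] = (1/(n-1)) · Σ_k (x_{k,i} - mean_i) · (x_{k,j} - mean_j), with n-1 = 4.
  S[A,A] = ((-0.6)·(-0.6) + (1.4)·(1.4) + (0.4)·(0.4) + (-0.6)·(-0.6) + (-0.6)·(-0.6)) / 4 = 3.2/4 = 0.8
  S[A,B] = ((-0.6)·(-2.6) + (1.4)·(1.4) + (0.4)·(0.4) + (-0.6)·(1.4) + (-0.6)·(-0.6)) / 4 = 3.2/4 = 0.8
  S[B,B] = ((-2.6)·(-2.6) + (1.4)·(1.4) + (0.4)·(0.4) + (1.4)·(1.4) + (-0.6)·(-0.6)) / 4 = 11.2/4 = 2.8

S is symmetric (S[j,i] = S[i,j]). Assembling:

S = [[0.8, 0.8],
 [0.8, 2.8]]


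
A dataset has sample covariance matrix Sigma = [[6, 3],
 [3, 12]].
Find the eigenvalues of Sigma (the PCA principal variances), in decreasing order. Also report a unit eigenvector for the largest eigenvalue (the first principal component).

Step 1 — characteristic polynomial of 2×2 Sigma:
  det(Sigma - λI) = λ² - trace · λ + det = 0.
  trace = 6 + 12 = 18, det = 6·12 - (3)² = 63.
Step 2 — discriminant:
  Δ = trace² - 4·det = 324 - 252 = 72.
Step 3 — eigenvalues:
  λ = (trace ± √Δ)/2 = (18 ± 8.4853)/2,
  λ_1 = 13.2426,  λ_2 = 4.7574.

Step 4 — unit eigenvector for λ_1: solve (Sigma - λ_1 I)v = 0. First row:
  (6 - 13.2426)·v_x + (3)·v_y = 0, i.e. (-7.2426)·v_x + (3)·v_y = 0,
  so v ∝ (b, λ_1 - a) = (3, 7.2426) = u.
  ||u|| = √((3)² + (7.2426)²) = √(61.4558) ≈ 7.8394,
  v_1 = u/||u|| ≈ (0.3827, 0.9239) (||v_1|| = 1).

λ_1 = 13.2426,  λ_2 = 4.7574;  v_1 ≈ (0.3827, 0.9239)


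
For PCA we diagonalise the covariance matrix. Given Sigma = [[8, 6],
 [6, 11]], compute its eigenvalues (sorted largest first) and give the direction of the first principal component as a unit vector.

Step 1 — characteristic polynomial of 2×2 Sigma:
  det(Sigma - λI) = λ² - trace · λ + det = 0.
  trace = 8 + 11 = 19, det = 8·11 - (6)² = 52.
Step 2 — discriminant:
  Δ = trace² - 4·det = 361 - 208 = 153.
Step 3 — eigenvalues:
  λ = (trace ± √Δ)/2 = (19 ± 12.3693)/2,
  λ_1 = 15.6847,  λ_2 = 3.3153.

Step 4 — unit eigenvector for λ_1: solve (Sigma - λ_1 I)v = 0. First row:
  (8 - 15.6847)·v_x + (6)·v_y = 0, i.e. (-7.6847)·v_x + (6)·v_y = 0,
  so v ∝ (b, λ_1 - a) = (6, 7.6847) = u.
  ||u|| = √((6)² + (7.6847)²) = √(95.054) ≈ 9.7496,
  v_1 = u/||u|| ≈ (0.6154, 0.7882) (||v_1|| = 1).

λ_1 = 15.6847,  λ_2 = 3.3153;  v_1 ≈ (0.6154, 0.7882)


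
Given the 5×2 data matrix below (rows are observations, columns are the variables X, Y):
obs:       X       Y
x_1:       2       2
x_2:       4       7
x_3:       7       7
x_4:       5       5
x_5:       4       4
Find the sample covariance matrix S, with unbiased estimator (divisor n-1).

Step 1 — column means:
  mean(X) = (2 + 4 + 7 + 5 + 4) / 5 = 22/5 = 4.4
  mean(Y) = (2 + 7 + 7 + 5 + 4) / 5 = 25/5 = 5

Step 2 — sample covariance S[i,j] = (1/(n-1)) · Σ_k (x_{k,i} - mean_i) · (x_{k,j} - mean_j), with n-1 = 4.
  S[X,X] = ((-2.4)·(-2.4) + (-0.4)·(-0.4) + (2.6)·(2.6) + (0.6)·(0.6) + (-0.4)·(-0.4)) / 4 = 13.2/4 = 3.3
  S[X,Y] = ((-2.4)·(-3) + (-0.4)·(2) + (2.6)·(2) + (0.6)·(0) + (-0.4)·(-1)) / 4 = 12/4 = 3
  S[Y,Y] = ((-3)·(-3) + (2)·(2) + (2)·(2) + (0)·(0) + (-1)·(-1)) / 4 = 18/4 = 4.5

S is symmetric (S[j,i] = S[i,j]). Assembling:

S = [[3.3, 3],
 [3, 4.5]]


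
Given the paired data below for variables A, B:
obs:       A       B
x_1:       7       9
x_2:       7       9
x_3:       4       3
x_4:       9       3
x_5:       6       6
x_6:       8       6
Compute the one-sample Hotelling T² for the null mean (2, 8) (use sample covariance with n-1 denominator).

Step 1 — sample mean vector:
  mean(A) = (7 + 7 + 4 + 9 + 6 + 8) / 6 = 41/6 = 6.8333
  mean(B) = (9 + 9 + 3 + 3 + 6 + 6) / 6 = 36/6 = 6
  x̄ = (6.8333, 6),  deviation x̄ - mu_0 = (6.8333, 6) - (2, 8) = (4.8333, -2).

Step 2 — sample covariance matrix, S[i,j] = (1/(n-1)) · Σ_k (x_{k,i} - mean_i) · (x_{k,j} - mean_j), divisor n-1 = 5:
  S[A,A] = ((0.1667)·(0.1667) + (0.1667)·(0.1667) + (-2.8333)·(-2.8333) + (2.1667)·(2.1667) + (-0.8333)·(-0.8333) + (1.1667)·(1.1667)) / 5 = 14.8333/5 = 2.9667
  S[A,B] = ((0.1667)·(3) + (0.1667)·(3) + (-2.8333)·(-3) + (2.1667)·(-3) + (-0.8333)·(0) + (1.1667)·(0)) / 5 = 3/5 = 0.6
  S[B,B] = ((3)·(3) + (3)·(3) + (-3)·(-3) + (-3)·(-3) + (0)·(0) + (0)·(0)) / 5 = 36/5 = 7.2
  S = [[2.9667, 0.6],
 [0.6, 7.2]].

Step 3 — invert S. det(S) = 2.9667·7.2 - (0.6)² = 21.
  S^{-1} = (1/det) · [[d, -b], [-b, a]] = [[0.3429, -0.0286],
 [-0.0286, 0.1413]].

Step 4 — quadratic form (x̄ - mu_0)^T · S^{-1} · (x̄ - mu_0):
  S^{-1} · (x̄ - mu_0) = (1.7143, -0.4206),
  (x̄ - mu_0)^T · [...] = (4.8333)·(1.7143) + (-2)·(-0.4206) = 9.127.

Step 5 — scale by n: T² = 6 · 9.127 = 54.7619.

T² ≈ 54.7619


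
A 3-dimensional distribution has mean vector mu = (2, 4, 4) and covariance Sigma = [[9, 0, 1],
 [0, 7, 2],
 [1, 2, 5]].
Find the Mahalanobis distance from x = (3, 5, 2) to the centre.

Step 1 — centre the observation: (x - mu) = (1, 1, -2).

Step 2 — invert Sigma (cofactor / det for 3×3, or solve directly):
  Sigma^{-1} = [[0.114, 0.0074, -0.0257],
 [0.0074, 0.1618, -0.0662],
 [-0.0257, -0.0662, 0.2316]].

Step 3 — form the quadratic (x - mu)^T · Sigma^{-1} · (x - mu):
  Sigma^{-1} · (x - mu) = (0.1728, 0.3015, -0.5551).
  (x - mu)^T · [Sigma^{-1} · (x - mu)] = (1)·(0.1728) + (1)·(0.3015) + (-2)·(-0.5551) = 1.5846.

Step 4 — take square root: d = √(1.5846) ≈ 1.2588.

d(x, mu) = √(1.5846) ≈ 1.2588


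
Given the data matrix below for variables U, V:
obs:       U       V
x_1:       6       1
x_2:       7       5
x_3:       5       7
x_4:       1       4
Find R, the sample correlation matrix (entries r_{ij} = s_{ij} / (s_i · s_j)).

Step 1 — column means:
  mean(U) = (6 + 7 + 5 + 1) / 4 = 19/4 = 4.75
  mean(V) = (1 + 5 + 7 + 4) / 4 = 17/4 = 4.25

Step 2 — sample variances and covariances s[i,j] = (1/(n-1)) · Σ_k (x_{k,i} - mean_i) · (x_{k,j} - mean_j), with n-1 = 3:
  s[U,U] = ((1.25)·(1.25) + (2.25)·(2.25) + (0.25)·(0.25) + (-3.75)·(-3.75)) / 3 = 20.75/3 = 6.9167
  s[U,V] = ((1.25)·(-3.25) + (2.25)·(0.75) + (0.25)·(2.75) + (-3.75)·(-0.25)) / 3 = -0.75/3 = -0.25
  s[V,V] = ((-3.25)·(-3.25) + (0.75)·(0.75) + (2.75)·(2.75) + (-0.25)·(-0.25)) / 3 = 18.75/3 = 6.25
  Sample standard deviations s_i = √(s[i,i]):
  s(U) = √(6.9167) = 2.63
  s(V) = √(6.25) = 2.5

Step 3 — r_{ij} = s_{ij} / (s_i · s_j):
  r[U,U] = 1 (diagonal).
  r[U,V] = -0.25 / (2.63 · 2.5) = -0.25 / 6.5749 = -0.038
  r[V,V] = 1 (diagonal).

R is symmetric with unit diagonal. Assembling:

R = [[1, -0.038],
 [-0.038, 1]]


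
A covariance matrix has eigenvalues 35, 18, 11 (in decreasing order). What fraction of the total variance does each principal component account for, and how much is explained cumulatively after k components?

Step 1 — total variance = trace(Sigma) = Σ λ_i = 35 + 18 + 11 = 64.

Step 2 — fraction explained by component i = λ_i / Σ λ:
  PC1: 35/64 = 0.5469
  PC2: 18/64 = 0.2812
  PC3: 11/64 = 0.1719

Step 3 — cumulative fraction after k components = (λ_1 + ... + λ_k) / Σ λ:
  k = 1: 35/64 = 0.5469
  k = 2: (35 + 18)/64 = 53/64 = 0.8281
  k = 3: (35 + 18 + 11)/64 = 64/64 = 1

Summary (fraction, with percent):

explained: PC1 0.5469 (54.69%), PC2 0.2812 (28.12%), PC3 0.1719 (17.19%);  cumulative: 0.5469, 0.8281, 1


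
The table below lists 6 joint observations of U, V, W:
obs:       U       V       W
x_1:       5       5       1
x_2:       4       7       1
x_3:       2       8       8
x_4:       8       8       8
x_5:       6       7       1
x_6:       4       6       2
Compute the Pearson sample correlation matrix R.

Step 1 — column means:
  mean(U) = (5 + 4 + 2 + 8 + 6 + 4) / 6 = 29/6 = 4.8333
  mean(V) = (5 + 7 + 8 + 8 + 7 + 6) / 6 = 41/6 = 6.8333
  mean(W) = (1 + 1 + 8 + 8 + 1 + 2) / 6 = 21/6 = 3.5

Step 2 — sample variances and covariances s[i,j] = (1/(n-1)) · Σ_k (x_{k,i} - mean_i) · (x_{k,j} - mean_j), with n-1 = 5:
  s[U,U] = ((0.1667)·(0.1667) + (-0.8333)·(-0.8333) + (-2.8333)·(-2.8333) + (3.1667)·(3.1667) + (1.1667)·(1.1667) + (-0.8333)·(-0.8333)) / 5 = 20.8333/5 = 4.1667
  s[U,V] = ((0.1667)·(-1.8333) + (-0.8333)·(0.1667) + (-2.8333)·(1.1667) + (3.1667)·(1.1667) + (1.1667)·(0.1667) + (-0.8333)·(-0.8333)) / 5 = 0.8333/5 = 0.1667
  s[U,W] = ((0.1667)·(-2.5) + (-0.8333)·(-2.5) + (-2.8333)·(4.5) + (3.1667)·(4.5) + (1.1667)·(-2.5) + (-0.8333)·(-1.5)) / 5 = 1.5/5 = 0.3
  s[V,V] = ((-1.8333)·(-1.8333) + (0.1667)·(0.1667) + (1.1667)·(1.1667) + (1.1667)·(1.1667) + (0.1667)·(0.1667) + (-0.8333)·(-0.8333)) / 5 = 6.8333/5 = 1.3667
  s[V,W] = ((-1.8333)·(-2.5) + (0.1667)·(-2.5) + (1.1667)·(4.5) + (1.1667)·(4.5) + (0.1667)·(-2.5) + (-0.8333)·(-1.5)) / 5 = 15.5/5 = 3.1
  s[W,W] = ((-2.5)·(-2.5) + (-2.5)·(-2.5) + (4.5)·(4.5) + (4.5)·(4.5) + (-2.5)·(-2.5) + (-1.5)·(-1.5)) / 5 = 61.5/5 = 12.3
  Sample standard deviations s_i = √(s[i,i]):
  s(U) = √(4.1667) = 2.0412
  s(V) = √(1.3667) = 1.169
  s(W) = √(12.3) = 3.5071

Step 3 — r_{ij} = s_{ij} / (s_i · s_j):
  r[U,U] = 1 (diagonal).
  r[U,V] = 0.1667 / (2.0412 · 1.169) = 0.1667 / 2.3863 = 0.0698
  r[U,W] = 0.3 / (2.0412 · 3.5071) = 0.3 / 7.1589 = 0.0419
  r[V,V] = 1 (diagonal).
  r[V,W] = 3.1 / (1.169 · 3.5071) = 3.1 / 4.1 = 0.7561
  r[W,W] = 1 (diagonal).

R is symmetric with unit diagonal. Assembling:

R = [[1, 0.0698, 0.0419],
 [0.0698, 1, 0.7561],
 [0.0419, 0.7561, 1]]
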